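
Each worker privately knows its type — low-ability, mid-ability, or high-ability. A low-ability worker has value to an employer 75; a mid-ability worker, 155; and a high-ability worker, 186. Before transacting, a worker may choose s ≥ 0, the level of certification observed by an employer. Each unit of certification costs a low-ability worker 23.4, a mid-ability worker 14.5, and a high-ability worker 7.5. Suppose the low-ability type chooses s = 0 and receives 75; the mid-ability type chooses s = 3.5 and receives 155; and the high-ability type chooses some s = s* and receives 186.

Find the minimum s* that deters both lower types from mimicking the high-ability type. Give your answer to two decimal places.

Low-ability type (on-path payoff 75) won't mimic when 75 ≥ 186 − 23.4·s*, i.e. s* ≥ 4.74.
Mid-ability type (on-path payoff 155 − 14.5×3.5 = 104.25) won't mimic when 104.25 ≥ 186 − 14.5·s*, i.e. s* ≥ 5.64.
Both must hold, so s* = max(4.74, 5.64) = 5.64. The mid-ability type's constraint binds.

5.64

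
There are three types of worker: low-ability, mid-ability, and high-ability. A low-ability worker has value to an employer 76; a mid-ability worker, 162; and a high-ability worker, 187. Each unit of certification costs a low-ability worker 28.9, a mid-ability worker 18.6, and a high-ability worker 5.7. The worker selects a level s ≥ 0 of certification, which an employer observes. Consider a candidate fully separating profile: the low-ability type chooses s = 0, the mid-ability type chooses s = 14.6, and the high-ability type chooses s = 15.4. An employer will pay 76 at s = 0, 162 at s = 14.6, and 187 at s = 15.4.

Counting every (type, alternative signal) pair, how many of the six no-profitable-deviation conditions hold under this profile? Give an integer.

4

High-ability (own payoff 187 − 5.7×15.4 = 99.22): to s=0 gives 76 → no gain ✓; to s=14.6 gives 162 − 5.7×14.6 = 78.78 → no gain ✓.
Low-ability (own payoff 76): to s=14.6 gives 162 − 28.9×14.6 = -259.94 → no gain ✓; to s=15.4 gives 187 − 28.9×15.4 = -258.06 → no gain ✓.
Mid-ability (own payoff 162 − 18.6×14.6 = -109.56): to s=0 gives 76 → profitable ✗; to s=15.4 gives 187 − 18.6×15.4 = -99.44 → profitable ✗.
4 of the 6 constraints hold; not an equilibrium.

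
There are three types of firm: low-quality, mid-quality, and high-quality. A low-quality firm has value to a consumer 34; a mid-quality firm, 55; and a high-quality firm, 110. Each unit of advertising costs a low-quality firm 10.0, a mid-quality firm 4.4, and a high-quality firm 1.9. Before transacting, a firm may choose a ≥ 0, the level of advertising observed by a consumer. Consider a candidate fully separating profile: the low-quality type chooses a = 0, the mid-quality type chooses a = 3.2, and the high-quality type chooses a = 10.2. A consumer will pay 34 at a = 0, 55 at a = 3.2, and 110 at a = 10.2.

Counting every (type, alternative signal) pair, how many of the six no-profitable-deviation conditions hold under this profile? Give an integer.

High-quality (own payoff 110 − 1.9×10.2 = 90.62): to a=0 gives 34 → no gain ✓; to a=3.2 gives 55 − 1.9×3.2 = 48.92 → no gain ✓.
Mid-quality (own payoff 55 − 4.4×3.2 = 40.92): to a=0 gives 34 → no gain ✓; to a=10.2 gives 110 − 4.4×10.2 = 65.12 → profitable ✗.
Low-quality (own payoff 34): to a=3.2 gives 55 − 10.0×3.2 = 23 → no gain ✓; to a=10.2 gives 110 − 10.0×10.2 = 8 → no gain ✓.
5 of the 6 constraints hold; not an equilibrium.

5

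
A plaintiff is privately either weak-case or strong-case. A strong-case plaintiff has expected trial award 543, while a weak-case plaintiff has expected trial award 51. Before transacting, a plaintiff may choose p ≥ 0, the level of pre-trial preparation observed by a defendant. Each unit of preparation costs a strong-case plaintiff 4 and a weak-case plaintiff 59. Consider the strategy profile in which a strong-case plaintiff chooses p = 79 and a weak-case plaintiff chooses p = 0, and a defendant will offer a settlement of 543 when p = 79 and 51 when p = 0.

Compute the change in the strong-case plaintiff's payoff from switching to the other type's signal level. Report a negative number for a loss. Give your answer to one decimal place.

Playing p = 79 the strong-case plaintiff receives 543 − 4 × 79 = 227.
Deviating to p = 0 yields 51 instead.
Gain from deviating: 51 − 227 = -176.0.
The gain is negative, so the strong-case type's incentive-compatibility constraint is satisfied.

-176.0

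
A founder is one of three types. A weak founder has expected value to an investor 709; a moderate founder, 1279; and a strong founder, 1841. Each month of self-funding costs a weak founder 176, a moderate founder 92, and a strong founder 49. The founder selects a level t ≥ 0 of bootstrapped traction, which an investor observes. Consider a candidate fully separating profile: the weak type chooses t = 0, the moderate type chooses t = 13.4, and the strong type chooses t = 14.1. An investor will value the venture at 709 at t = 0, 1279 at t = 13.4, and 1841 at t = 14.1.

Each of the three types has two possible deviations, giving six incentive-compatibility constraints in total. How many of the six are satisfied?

4

Strong (own payoff 1841 − 49×14.1 = 1150.1): to t=0 gives 709 → no gain ✓; to t=13.4 gives 1279 − 49×13.4 = 622.4 → no gain ✓.
Weak (own payoff 709): to t=13.4 gives 1279 − 176×13.4 = -1079.4 → no gain ✓; to t=14.1 gives 1841 − 176×14.1 = -640.6 → no gain ✓.
Moderate (own payoff 1279 − 92×13.4 = 46.2): to t=0 gives 709 → profitable ✗; to t=14.1 gives 1841 − 92×14.1 = 543.8 → profitable ✗.
4 of the 6 constraints hold; not an equilibrium.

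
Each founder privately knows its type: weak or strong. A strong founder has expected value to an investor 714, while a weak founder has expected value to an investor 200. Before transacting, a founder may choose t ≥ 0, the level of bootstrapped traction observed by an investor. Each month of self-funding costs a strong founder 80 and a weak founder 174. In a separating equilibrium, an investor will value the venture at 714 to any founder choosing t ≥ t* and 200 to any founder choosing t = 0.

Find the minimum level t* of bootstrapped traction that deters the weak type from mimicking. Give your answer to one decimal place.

A weak founder choosing t = 0 receives 200.
Imitating at t* instead would pay 714 at cost 174·t*, netting 714 − 174·t*.
Indifference: 200 = 714 − 174·t*, so t* = (714 − 200) / 174 ≈ 3.0.
At t* the weak type's incentive constraint just binds; the strong type strictly prefers t* since its per-unit cost is lower.

3.0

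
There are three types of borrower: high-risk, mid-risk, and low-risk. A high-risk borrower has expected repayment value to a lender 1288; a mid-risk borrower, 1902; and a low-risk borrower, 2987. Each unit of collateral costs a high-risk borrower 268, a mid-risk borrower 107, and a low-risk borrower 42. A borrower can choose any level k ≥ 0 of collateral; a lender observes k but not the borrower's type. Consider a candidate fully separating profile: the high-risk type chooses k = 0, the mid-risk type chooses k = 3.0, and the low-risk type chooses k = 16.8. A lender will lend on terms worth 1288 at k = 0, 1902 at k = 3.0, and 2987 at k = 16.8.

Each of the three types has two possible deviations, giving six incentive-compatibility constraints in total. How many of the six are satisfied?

6

Low-risk (own payoff 2987 − 42×16.8 = 2281.4): to k=0 gives 1288 → no gain ✓; to k=3.0 gives 1902 − 42×3.0 = 1776 → no gain ✓.
Mid-risk (own payoff 1902 − 107×3.0 = 1581): to k=0 gives 1288 → no gain ✓; to k=16.8 gives 2987 − 107×16.8 = 1189.4 → no gain ✓.
High-risk (own payoff 1288): to k=3.0 gives 1902 − 268×3.0 = 1098 → no gain ✓; to k=16.8 gives 2987 − 268×16.8 = -1515.4 → no gain ✓.
6 of the 6 constraints hold; this profile is a separating equilibrium.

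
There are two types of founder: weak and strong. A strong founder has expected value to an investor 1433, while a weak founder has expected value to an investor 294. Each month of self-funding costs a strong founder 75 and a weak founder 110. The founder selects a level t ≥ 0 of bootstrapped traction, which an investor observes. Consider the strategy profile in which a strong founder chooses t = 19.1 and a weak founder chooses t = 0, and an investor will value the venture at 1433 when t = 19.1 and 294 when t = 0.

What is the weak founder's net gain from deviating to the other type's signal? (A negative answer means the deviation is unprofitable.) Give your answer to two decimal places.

-962.00

Playing t = 0 the weak founder receives 294.
Deviating to t = 19.1 brings payment 1433 at cost 110 × 19.1 = 2101, netting -668.
Gain from deviating: -668 − 294 = -962.00.
The gain is negative, so the weak type's incentive-compatibility constraint is satisfied.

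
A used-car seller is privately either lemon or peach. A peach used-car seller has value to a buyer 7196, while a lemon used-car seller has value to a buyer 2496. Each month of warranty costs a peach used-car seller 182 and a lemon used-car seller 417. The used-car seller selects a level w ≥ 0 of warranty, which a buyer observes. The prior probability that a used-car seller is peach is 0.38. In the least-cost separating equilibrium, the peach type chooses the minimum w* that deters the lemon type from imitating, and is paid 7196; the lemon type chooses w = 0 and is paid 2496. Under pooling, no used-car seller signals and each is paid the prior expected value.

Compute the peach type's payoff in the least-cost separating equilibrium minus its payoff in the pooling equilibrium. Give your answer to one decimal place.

Least-cost separating signal: w* solves 2496 = 7196 − 417·w*, so w* = (7196 − 2496)/417 ≈ 11.2710.
Peach type's separating payoff: 7196 − 182 × w* = 7196 − 182 × (7196 − 2496)/417 = 7196 − 855400/417 ≈ 5144.681.
Pooling payoff: 0.38 × 7196 + 0.62 × 2496 = 4282.
Difference: 5144.681 − 4282 = 862.681, i.e. 862.7 to one decimal place.
The peach type prefers to separate.

862.7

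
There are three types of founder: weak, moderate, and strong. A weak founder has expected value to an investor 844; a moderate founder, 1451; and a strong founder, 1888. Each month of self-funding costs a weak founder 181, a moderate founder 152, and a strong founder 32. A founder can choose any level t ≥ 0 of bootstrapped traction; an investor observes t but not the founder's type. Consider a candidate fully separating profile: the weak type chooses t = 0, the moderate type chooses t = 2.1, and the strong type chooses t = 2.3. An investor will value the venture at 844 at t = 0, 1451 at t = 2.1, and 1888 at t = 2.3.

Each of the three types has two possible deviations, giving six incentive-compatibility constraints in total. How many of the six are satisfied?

Strong (own payoff 1888 − 32×2.3 = 1814.4): to t=0 gives 844 → no gain ✓; to t=2.1 gives 1451 − 32×2.1 = 1383.8 → no gain ✓.
Weak (own payoff 844): to t=2.1 gives 1451 − 181×2.1 = 1070.9 → profitable ✗; to t=2.3 gives 1888 − 181×2.3 = 1471.7 → profitable ✗.
Moderate (own payoff 1451 − 152×2.1 = 1131.8): to t=0 gives 844 → no gain ✓; to t=2.3 gives 1888 − 152×2.3 = 1538.4 → profitable ✗.
3 of the 6 constraints hold; not an equilibrium.

3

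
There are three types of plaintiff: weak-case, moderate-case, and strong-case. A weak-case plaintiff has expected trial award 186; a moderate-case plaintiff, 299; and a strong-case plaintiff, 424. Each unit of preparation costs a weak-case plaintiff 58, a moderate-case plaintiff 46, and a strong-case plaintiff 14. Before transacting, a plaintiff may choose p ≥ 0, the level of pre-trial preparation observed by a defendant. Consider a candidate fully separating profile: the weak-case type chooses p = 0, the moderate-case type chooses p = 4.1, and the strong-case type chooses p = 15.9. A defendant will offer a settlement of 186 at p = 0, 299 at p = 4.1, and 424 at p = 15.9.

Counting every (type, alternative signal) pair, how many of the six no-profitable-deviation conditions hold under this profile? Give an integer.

Weak-case (own payoff 186): to p=4.1 gives 299 − 58×4.1 = 61.2 → no gain ✓; to p=15.9 gives 424 − 58×15.9 = -498.2 → no gain ✓.
Strong-case (own payoff 424 − 14×15.9 = 201.4): to p=0 gives 186 → no gain ✓; to p=4.1 gives 299 − 14×4.1 = 241.6 → profitable ✗.
Moderate-case (own payoff 299 − 46×4.1 = 110.4): to p=0 gives 186 → profitable ✗; to p=15.9 gives 424 − 46×15.9 = -307.4 → no gain ✓.
4 of the 6 constraints hold; not an equilibrium.

4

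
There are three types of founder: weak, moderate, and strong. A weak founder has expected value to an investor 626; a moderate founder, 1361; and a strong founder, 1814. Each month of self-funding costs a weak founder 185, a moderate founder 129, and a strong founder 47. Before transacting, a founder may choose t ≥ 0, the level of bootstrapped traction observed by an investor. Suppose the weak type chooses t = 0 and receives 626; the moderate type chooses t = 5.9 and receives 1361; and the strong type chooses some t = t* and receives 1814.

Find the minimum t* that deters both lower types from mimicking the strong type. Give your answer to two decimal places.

9.41

Weak type (on-path payoff 626) won't mimic when 626 ≥ 1814 − 185·t*, i.e. t* ≥ 6.42.
Moderate type (on-path payoff 1361 − 129×5.9 = 599.9) won't mimic when 599.9 ≥ 1814 − 129·t*, i.e. t* ≥ 9.41.
Both must hold, so t* = max(6.42, 9.41) = 9.41. The moderate type's constraint binds.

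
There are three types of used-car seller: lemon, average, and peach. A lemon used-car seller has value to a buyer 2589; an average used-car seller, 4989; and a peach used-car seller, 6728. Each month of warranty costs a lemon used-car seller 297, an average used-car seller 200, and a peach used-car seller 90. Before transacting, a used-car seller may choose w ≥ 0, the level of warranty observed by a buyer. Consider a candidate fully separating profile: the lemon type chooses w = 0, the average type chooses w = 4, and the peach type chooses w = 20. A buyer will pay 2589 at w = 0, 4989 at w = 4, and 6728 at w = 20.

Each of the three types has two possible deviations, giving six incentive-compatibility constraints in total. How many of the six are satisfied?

5

Lemon (own payoff 2589): to w=4 gives 4989 − 297×4 = 3801 → profitable ✗; to w=20 gives 6728 − 297×20 = 788 → no gain ✓.
Average (own payoff 4989 − 200×4 = 4189): to w=0 gives 2589 → no gain ✓; to w=20 gives 6728 − 200×20 = 2728 → no gain ✓.
Peach (own payoff 6728 − 90×20 = 4928): to w=0 gives 2589 → no gain ✓; to w=4 gives 4989 − 90×4 = 4629 → no gain ✓.
5 of the 6 constraints hold; not an equilibrium.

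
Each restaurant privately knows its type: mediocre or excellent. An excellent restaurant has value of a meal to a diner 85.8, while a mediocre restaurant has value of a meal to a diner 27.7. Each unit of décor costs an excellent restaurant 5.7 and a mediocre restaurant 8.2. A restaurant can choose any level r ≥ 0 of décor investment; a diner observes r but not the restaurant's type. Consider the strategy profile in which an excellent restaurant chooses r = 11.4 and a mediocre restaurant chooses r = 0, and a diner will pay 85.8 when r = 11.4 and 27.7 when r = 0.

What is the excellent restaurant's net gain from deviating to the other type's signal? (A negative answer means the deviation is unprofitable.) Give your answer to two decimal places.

6.88

Playing r = 11.4 the excellent restaurant receives 85.8 − 5.7 × 11.4 = 20.82.
Deviating to r = 0 yields 27.7 instead.
Gain from deviating: 27.7 − 20.82 = 6.88.
The gain is positive, so the excellent type's incentive-compatibility constraint is violated — this profile is not a separating equilibrium.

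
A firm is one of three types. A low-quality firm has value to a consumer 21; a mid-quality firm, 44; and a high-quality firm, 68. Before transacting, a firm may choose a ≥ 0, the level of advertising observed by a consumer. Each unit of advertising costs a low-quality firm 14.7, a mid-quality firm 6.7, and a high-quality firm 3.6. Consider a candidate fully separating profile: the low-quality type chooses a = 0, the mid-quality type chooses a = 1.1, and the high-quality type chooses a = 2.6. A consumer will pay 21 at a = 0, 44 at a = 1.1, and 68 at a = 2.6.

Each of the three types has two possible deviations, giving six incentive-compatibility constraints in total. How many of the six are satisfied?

3

Low-quality (own payoff 21): to a=1.1 gives 44 − 14.7×1.1 = 27.83 → profitable ✗; to a=2.6 gives 68 − 14.7×2.6 = 29.78 → profitable ✗.
High-quality (own payoff 68 − 3.6×2.6 = 58.64): to a=0 gives 21 → no gain ✓; to a=1.1 gives 44 − 3.6×1.1 = 40.04 → no gain ✓.
Mid-quality (own payoff 44 − 6.7×1.1 = 36.63): to a=0 gives 21 → no gain ✓; to a=2.6 gives 68 − 6.7×2.6 = 50.58 → profitable ✗.
3 of the 6 constraints hold; not an equilibrium.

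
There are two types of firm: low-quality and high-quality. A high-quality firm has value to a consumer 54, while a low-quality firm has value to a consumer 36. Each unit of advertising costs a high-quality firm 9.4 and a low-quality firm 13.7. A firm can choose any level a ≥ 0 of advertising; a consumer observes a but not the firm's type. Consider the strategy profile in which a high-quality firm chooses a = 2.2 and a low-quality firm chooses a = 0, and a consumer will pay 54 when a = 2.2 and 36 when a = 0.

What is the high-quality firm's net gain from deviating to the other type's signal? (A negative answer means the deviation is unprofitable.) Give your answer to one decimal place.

Playing a = 2.2 the high-quality firm receives 54 − 9.4 × 2.2 = 33.32.
Deviating to a = 0 yields 36 instead.
Gain from deviating: 36 − 33.32 = 2.68, i.e. 2.7 to one decimal place.
The gain is positive, so the high-quality type's incentive-compatibility constraint is violated — this profile is not a separating equilibrium.

2.7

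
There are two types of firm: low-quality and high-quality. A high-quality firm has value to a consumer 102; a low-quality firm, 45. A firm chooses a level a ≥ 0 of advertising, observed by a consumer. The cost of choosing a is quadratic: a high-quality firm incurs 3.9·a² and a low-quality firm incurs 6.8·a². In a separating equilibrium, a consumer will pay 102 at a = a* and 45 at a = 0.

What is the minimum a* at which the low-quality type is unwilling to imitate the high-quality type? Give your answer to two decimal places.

The low-quality type at a = 0 receives 45; imitating at a* yields 102 − 6.8·a*².
Indifference: 45 = 102 − 6.8·a*², so a*² = (102 − 45) / 6.8 ≈ 8.3824.
a* = √8.3824 ≈ 2.90.

2.90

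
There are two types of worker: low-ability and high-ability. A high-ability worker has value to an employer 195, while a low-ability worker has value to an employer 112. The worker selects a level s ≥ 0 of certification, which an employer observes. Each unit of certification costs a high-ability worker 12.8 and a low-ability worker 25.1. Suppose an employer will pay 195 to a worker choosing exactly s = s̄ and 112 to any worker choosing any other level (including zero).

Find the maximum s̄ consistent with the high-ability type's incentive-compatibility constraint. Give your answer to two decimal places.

Choosing s̄ yields the high-ability type 195 − 12.8·s̄; choosing zero yields 112.
The high-ability type is indifferent at 195 − 12.8·s̄ = 112, i.e. s̄ = (195 − 112) / 12.8 ≈ 6.48.
For any s̄ above 6.48 the high-ability type would rather pool at zero, so separation collapses.

6.48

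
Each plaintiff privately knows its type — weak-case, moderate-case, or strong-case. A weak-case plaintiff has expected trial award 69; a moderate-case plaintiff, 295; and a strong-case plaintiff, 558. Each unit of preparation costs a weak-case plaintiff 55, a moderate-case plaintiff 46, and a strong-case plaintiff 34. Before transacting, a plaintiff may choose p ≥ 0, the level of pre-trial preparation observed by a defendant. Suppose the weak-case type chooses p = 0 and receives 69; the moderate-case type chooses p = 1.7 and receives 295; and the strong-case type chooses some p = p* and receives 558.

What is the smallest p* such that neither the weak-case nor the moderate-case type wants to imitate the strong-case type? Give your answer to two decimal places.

Moderate-case type (on-path payoff 295 − 46×1.7 = 216.8) won't mimic when 216.8 ≥ 558 − 46·p*, i.e. p* ≥ 7.42.
Weak-case type (on-path payoff 69) won't mimic when 69 ≥ 558 − 55·p*, i.e. p* ≥ 8.89.
Both must hold, so p* = max(8.89, 7.42) = 8.89. The weak-case type's constraint binds.

8.89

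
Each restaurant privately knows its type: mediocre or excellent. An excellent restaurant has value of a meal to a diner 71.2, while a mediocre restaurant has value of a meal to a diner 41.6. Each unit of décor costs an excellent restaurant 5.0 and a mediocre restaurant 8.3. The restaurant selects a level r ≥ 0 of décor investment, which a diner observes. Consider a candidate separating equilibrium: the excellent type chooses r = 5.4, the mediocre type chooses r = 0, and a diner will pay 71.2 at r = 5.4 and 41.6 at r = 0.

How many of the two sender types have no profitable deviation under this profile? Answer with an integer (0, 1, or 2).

2

Excellent type: signal → 71.2 − 5.0 × 5.4 = 44.2; deviate to 0 → 41.6. IC holds (44.2 ≥ 41.6).
Mediocre type: stay at 0 → 41.6; mimic → 71.2 − 8.3 × 5.4 = 26.38. IC holds (41.6 ≥ 26.38).
2 of 2 constraints hold, so this is a separating equilibrium.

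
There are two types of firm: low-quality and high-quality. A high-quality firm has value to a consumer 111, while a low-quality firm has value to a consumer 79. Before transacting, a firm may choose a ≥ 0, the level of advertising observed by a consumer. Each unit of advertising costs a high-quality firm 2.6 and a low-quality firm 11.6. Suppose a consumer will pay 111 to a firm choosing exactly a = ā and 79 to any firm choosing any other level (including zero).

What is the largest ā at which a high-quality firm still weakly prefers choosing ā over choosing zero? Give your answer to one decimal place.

Choosing ā yields the high-quality type 111 − 2.6·ā; choosing zero yields 79.
The high-quality type is indifferent at 111 − 2.6·ā = 79, i.e. ā = (111 − 79) / 2.6 ≈ 12.3.
For any ā above 12.3 the high-quality type would rather pool at zero, so separation collapses.

12.3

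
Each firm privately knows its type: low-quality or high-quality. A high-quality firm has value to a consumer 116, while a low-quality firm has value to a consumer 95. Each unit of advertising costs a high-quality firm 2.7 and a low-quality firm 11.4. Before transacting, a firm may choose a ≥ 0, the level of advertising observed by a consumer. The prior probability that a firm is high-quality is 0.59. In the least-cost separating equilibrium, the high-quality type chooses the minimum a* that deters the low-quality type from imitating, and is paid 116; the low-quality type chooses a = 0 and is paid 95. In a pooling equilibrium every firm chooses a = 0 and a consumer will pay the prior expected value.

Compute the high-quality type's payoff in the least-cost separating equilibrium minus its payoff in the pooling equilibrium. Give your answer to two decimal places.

3.64

Least-cost separating signal: a* solves 95 = 116 − 11.4·a*, so a* = (116 − 95)/11.4 ≈ 1.8421.
High-quality type's separating payoff: 116 − 2.7 × a* = 116 − 2.7 × (116 − 95)/11.4 = 116 − 56.7/11.4 ≈ 111.0263.
Pooling payoff: 0.59 × 116 + 0.41 × 95 = 107.39.
Difference: 111.0263 − 107.39 = 3.6363, i.e. 3.64 to two decimal places.
The high-quality type prefers to separate.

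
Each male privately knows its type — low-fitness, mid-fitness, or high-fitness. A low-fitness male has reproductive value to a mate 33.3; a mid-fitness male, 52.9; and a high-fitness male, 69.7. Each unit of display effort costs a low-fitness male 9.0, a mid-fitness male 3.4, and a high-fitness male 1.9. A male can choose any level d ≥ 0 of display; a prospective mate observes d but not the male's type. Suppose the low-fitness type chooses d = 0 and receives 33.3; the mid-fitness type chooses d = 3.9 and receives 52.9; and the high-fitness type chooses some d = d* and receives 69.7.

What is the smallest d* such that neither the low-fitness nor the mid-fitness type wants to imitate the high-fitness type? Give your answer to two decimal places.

8.84

Low-fitness type (on-path payoff 33.3) won't mimic when 33.3 ≥ 69.7 − 9.0·d*, i.e. d* ≥ 4.04.
Mid-fitness type (on-path payoff 52.9 − 3.4×3.9 = 39.64) won't mimic when 39.64 ≥ 69.7 − 3.4·d*, i.e. d* ≥ 8.84.
Both must hold, so d* = max(4.04, 8.84) = 8.84. The mid-fitness type's constraint binds.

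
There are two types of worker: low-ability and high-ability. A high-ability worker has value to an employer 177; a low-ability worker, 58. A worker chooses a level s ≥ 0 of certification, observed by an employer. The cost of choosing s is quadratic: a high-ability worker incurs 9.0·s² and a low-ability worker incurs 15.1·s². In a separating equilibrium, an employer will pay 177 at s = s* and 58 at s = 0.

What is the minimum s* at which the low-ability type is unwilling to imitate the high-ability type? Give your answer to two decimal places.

2.81

The low-ability type at s = 0 receives 58; imitating at s* yields 177 − 15.1·s*².
Indifference: 58 = 177 − 15.1·s*², so s*² = (177 − 58) / 15.1 ≈ 7.8808.
s* = √7.8808 ≈ 2.81.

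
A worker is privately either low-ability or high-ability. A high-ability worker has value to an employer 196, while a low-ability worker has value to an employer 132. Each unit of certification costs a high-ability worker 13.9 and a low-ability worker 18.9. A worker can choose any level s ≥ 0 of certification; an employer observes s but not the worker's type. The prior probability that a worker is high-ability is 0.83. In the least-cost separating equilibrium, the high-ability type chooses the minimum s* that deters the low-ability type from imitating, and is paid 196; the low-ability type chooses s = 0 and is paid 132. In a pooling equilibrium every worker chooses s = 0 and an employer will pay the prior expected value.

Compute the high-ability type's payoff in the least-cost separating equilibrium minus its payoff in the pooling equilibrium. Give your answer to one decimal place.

Least-cost separating signal: s* solves 132 = 196 − 18.9·s*, so s* = (196 − 132)/18.9 ≈ 3.3862.
High-ability type's separating payoff: 196 − 13.9 × s* = 196 − 13.9 × (196 − 132)/18.9 = 196 − 889.6/18.9 ≈ 148.931.
Pooling payoff: 0.83 × 196 + 0.17 × 132 = 185.12.
Difference: 148.931 − 185.12 = -36.189, i.e. -36.2 to one decimal place.
The high-ability type would prefer the pooling outcome.

-36.2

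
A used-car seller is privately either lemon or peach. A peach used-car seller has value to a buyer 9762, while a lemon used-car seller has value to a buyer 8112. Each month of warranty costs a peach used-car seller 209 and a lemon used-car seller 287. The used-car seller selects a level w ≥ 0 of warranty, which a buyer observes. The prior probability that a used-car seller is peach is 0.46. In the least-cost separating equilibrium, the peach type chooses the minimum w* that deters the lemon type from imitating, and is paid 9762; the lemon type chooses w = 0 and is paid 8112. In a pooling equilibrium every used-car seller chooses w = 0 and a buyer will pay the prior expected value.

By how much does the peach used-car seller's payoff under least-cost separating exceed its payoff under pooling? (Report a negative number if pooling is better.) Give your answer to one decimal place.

-310.6

Least-cost separating signal: w* solves 8112 = 9762 − 287·w*, so w* = (9762 − 8112)/287 ≈ 5.7491.
Peach type's separating payoff: 9762 − 209 × w* = 9762 − 209 × (9762 − 8112)/287 = 9762 − 344850/287 ≈ 8560.432.
Pooling payoff: 0.46 × 9762 + 0.54 × 8112 = 8871.
Difference: 8560.432 − 8871 = -310.568, i.e. -310.6 to one decimal place.
The peach type would prefer the pooling outcome.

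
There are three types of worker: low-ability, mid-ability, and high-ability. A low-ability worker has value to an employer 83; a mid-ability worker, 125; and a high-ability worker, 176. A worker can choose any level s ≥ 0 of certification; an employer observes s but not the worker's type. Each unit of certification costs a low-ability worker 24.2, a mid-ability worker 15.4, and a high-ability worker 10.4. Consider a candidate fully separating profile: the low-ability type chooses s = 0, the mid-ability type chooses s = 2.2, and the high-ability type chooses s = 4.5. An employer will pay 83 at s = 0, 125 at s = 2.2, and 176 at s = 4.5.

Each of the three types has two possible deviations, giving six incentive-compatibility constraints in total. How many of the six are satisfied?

5

Low-ability (own payoff 83): to s=2.2 gives 125 − 24.2×2.2 = 71.76 → no gain ✓; to s=4.5 gives 176 − 24.2×4.5 = 67.1 → no gain ✓.
Mid-ability (own payoff 125 − 15.4×2.2 = 91.12): to s=0 gives 83 → no gain ✓; to s=4.5 gives 176 − 15.4×4.5 = 106.7 → profitable ✗.
High-ability (own payoff 176 − 10.4×4.5 = 129.2): to s=0 gives 83 → no gain ✓; to s=2.2 gives 125 − 10.4×2.2 = 102.12 → no gain ✓.
5 of the 6 constraints hold; not an equilibrium.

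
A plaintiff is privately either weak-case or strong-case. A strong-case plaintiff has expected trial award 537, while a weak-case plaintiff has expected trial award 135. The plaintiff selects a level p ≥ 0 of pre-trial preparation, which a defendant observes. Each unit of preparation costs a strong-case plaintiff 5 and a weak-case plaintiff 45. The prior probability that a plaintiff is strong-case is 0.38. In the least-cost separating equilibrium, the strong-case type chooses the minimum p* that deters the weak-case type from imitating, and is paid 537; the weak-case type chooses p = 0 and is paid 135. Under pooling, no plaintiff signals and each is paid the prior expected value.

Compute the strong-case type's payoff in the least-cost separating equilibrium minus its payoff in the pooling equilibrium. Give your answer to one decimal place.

Least-cost separating signal: p* solves 135 = 537 − 45·p*, so p* = (537 − 135)/45 ≈ 8.9333.
Strong-case type's separating payoff: 537 − 5 × p* = 537 − 5 × (537 − 135)/45 = 537 − 2010/45 ≈ 492.333.
Pooling payoff: 0.38 × 537 + 0.62 × 135 = 287.76.
Difference: 492.333 − 287.76 = 204.573, i.e. 204.6 to one decimal place.
The strong-case type prefers to separate.

204.6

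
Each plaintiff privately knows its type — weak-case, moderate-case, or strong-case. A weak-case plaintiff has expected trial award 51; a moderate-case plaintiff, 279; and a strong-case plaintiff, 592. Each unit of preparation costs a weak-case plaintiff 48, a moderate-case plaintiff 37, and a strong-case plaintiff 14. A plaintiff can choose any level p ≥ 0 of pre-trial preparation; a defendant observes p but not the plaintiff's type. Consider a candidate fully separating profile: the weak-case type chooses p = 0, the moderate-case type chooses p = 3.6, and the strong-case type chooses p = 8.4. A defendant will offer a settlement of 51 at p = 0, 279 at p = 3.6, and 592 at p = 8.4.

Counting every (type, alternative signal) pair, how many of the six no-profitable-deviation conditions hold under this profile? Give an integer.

Moderate-case (own payoff 279 − 37×3.6 = 145.8): to p=0 gives 51 → no gain ✓; to p=8.4 gives 592 − 37×8.4 = 281.2 → profitable ✗.
Strong-case (own payoff 592 − 14×8.4 = 474.4): to p=0 gives 51 → no gain ✓; to p=3.6 gives 279 − 14×3.6 = 228.6 → no gain ✓.
Weak-case (own payoff 51): to p=3.6 gives 279 − 48×3.6 = 106.2 → profitable ✗; to p=8.4 gives 592 − 48×8.4 = 188.8 → profitable ✗.
3 of the 6 constraints hold; not an equilibrium.

3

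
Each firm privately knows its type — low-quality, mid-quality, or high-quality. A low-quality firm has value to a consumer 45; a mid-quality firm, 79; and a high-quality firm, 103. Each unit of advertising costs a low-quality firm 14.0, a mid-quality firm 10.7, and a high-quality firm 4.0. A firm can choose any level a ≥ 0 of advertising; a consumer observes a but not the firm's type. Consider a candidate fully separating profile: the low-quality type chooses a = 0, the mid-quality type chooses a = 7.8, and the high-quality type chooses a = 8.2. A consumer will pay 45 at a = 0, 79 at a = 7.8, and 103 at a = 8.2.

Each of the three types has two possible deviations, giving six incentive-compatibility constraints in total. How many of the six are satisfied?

4

High-quality (own payoff 103 − 4.0×8.2 = 70.2): to a=0 gives 45 → no gain ✓; to a=7.8 gives 79 − 4.0×7.8 = 47.8 → no gain ✓.
Low-quality (own payoff 45): to a=7.8 gives 79 − 14.0×7.8 = -30.2 → no gain ✓; to a=8.2 gives 103 − 14.0×8.2 = -11.8 → no gain ✓.
Mid-quality (own payoff 79 − 10.7×7.8 = -4.46): to a=0 gives 45 → profitable ✗; to a=8.2 gives 103 − 10.7×8.2 = 15.26 → profitable ✗.
4 of the 6 constraints hold; not an equilibrium.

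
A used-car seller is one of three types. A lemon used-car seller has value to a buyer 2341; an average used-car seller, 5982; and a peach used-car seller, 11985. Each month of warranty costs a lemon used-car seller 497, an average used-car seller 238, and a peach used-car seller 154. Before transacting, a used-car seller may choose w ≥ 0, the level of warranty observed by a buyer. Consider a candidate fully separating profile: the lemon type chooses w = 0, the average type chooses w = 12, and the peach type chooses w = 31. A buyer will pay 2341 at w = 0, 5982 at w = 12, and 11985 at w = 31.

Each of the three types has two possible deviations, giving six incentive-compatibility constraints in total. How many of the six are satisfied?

5

Average (own payoff 5982 − 238×12 = 3126): to w=0 gives 2341 → no gain ✓; to w=31 gives 11985 − 238×31 = 4607 → profitable ✗.
Peach (own payoff 11985 − 154×31 = 7211): to w=0 gives 2341 → no gain ✓; to w=12 gives 5982 − 154×12 = 4134 → no gain ✓.
Lemon (own payoff 2341): to w=12 gives 5982 − 497×12 = 18 → no gain ✓; to w=31 gives 11985 − 497×31 = -3422 → no gain ✓.
5 of the 6 constraints hold; not an equilibrium.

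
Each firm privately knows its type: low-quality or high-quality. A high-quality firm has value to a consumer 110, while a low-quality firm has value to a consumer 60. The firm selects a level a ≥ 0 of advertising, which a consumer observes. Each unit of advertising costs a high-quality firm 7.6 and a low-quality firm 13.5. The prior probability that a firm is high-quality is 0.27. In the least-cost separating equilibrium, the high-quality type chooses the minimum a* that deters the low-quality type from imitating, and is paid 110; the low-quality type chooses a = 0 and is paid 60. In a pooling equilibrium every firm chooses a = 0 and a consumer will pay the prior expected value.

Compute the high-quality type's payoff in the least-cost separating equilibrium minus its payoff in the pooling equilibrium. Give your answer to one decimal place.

8.4

Least-cost separating signal: a* solves 60 = 110 − 13.5·a*, so a* = (110 − 60)/13.5 ≈ 3.7037.
High-quality type's separating payoff: 110 − 7.6 × a* = 110 − 7.6 × (110 − 60)/13.5 = 110 − 380/13.5 ≈ 81.852.
Pooling payoff: 0.27 × 110 + 0.73 × 60 = 73.5.
Difference: 81.852 − 73.5 = 8.352, i.e. 8.4 to one decimal place.
The high-quality type prefers to separate.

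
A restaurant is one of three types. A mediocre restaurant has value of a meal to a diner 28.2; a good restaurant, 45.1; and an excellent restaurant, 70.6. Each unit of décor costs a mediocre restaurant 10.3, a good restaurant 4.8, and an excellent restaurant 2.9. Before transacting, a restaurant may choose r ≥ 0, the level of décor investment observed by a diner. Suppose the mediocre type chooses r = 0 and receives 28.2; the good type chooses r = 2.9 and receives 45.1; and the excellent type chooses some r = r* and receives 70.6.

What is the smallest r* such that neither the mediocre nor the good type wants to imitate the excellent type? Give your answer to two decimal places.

Good type (on-path payoff 45.1 − 4.8×2.9 = 31.18) won't mimic when 31.18 ≥ 70.6 − 4.8·r*, i.e. r* ≥ 8.21.
Mediocre type (on-path payoff 28.2) won't mimic when 28.2 ≥ 70.6 − 10.3·r*, i.e. r* ≥ 4.12.
Both must hold, so r* = max(4.12, 8.21) = 8.21. The good type's constraint binds.

8.21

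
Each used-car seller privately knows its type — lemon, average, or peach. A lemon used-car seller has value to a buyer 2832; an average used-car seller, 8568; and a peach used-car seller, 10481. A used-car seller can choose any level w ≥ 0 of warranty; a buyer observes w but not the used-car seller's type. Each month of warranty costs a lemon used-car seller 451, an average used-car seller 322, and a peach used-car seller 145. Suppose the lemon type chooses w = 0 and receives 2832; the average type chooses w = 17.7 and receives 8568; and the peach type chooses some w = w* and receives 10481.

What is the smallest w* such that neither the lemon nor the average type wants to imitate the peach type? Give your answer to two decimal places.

23.64

Lemon type (on-path payoff 2832) won't mimic when 2832 ≥ 10481 − 451·w*, i.e. w* ≥ 16.96.
Average type (on-path payoff 8568 − 322×17.7 = 2868.6) won't mimic when 2868.6 ≥ 10481 − 322·w*, i.e. w* ≥ 23.64.
Both must hold, so w* = max(16.96, 23.64) = 23.64. The average type's constraint binds.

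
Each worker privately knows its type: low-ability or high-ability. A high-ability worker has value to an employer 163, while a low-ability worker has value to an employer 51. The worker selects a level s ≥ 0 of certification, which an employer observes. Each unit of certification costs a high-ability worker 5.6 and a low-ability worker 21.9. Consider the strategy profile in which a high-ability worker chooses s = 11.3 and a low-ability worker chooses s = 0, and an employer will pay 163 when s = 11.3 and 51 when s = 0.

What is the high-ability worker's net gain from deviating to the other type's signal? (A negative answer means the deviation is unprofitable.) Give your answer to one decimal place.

-48.7

Playing s = 11.3 the high-ability worker receives 163 − 5.6 × 11.3 = 99.72.
Deviating to s = 0 yields 51 instead.
Gain from deviating: 51 − 99.72 = -48.72, i.e. -48.7 to one decimal place.
The gain is negative, so the high-ability type's incentive-compatibility constraint is satisfied.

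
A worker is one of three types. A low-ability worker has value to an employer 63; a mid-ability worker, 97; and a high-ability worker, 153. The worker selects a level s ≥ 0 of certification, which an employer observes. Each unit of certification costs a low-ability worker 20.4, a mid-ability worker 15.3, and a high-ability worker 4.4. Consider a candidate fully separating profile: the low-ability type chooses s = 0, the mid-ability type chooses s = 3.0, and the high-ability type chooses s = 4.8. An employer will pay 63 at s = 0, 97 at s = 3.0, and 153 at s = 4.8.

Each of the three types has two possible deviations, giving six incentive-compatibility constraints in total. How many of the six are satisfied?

4

Low-ability (own payoff 63): to s=3.0 gives 97 − 20.4×3.0 = 35.8 → no gain ✓; to s=4.8 gives 153 − 20.4×4.8 = 55.08 → no gain ✓.
High-ability (own payoff 153 − 4.4×4.8 = 131.88): to s=0 gives 63 → no gain ✓; to s=3.0 gives 97 − 4.4×3.0 = 83.8 → no gain ✓.
Mid-ability (own payoff 97 − 15.3×3.0 = 51.1): to s=0 gives 63 → profitable ✗; to s=4.8 gives 153 − 15.3×4.8 = 79.56 → profitable ✗.
4 of the 6 constraints hold; not an equilibrium.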